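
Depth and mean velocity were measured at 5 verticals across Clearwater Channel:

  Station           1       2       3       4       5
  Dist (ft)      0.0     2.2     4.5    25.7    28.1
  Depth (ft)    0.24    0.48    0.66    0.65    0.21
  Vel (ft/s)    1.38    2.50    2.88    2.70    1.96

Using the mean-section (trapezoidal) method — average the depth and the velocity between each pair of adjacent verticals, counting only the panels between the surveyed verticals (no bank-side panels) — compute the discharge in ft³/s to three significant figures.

Panel 1-2: Δb = 2.2 ft, d̄ = (0.24+0.48)/2 = 0.36, v̄ = (1.38+2.50)/2 = 1.94 → q = 2.2×0.36×1.94 = 1.536 ft³/s
Panel 2-3: Δb = 2.3 ft, d̄ = (0.48+0.66)/2 = 0.57, v̄ = (2.50+2.88)/2 = 2.69 → q = 2.3×0.57×2.69 = 3.527 ft³/s
Panel 3-4: Δb = 21.2 ft, d̄ = (0.66+0.65)/2 = 0.655, v̄ = (2.88+2.70)/2 = 2.79 → q = 21.2×0.655×2.79 = 38.74 ft³/s
Panel 4-5: Δb = 2.4 ft, d̄ = (0.65+0.21)/2 = 0.43, v̄ = (2.70+1.96)/2 = 2.33 → q = 2.4×0.43×2.33 = 2.405 ft³/s
Q = Σ q = 46.21 ft³/s

46.2 ft³/s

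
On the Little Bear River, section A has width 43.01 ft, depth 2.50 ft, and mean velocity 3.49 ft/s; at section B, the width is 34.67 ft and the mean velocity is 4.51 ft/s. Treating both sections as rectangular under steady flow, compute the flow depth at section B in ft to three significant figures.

2.40 ft

Q = A₁V₁ = (43.01×2.50) × 3.49 = 375.3 ft³/s
d₂ = Q/(b₂ V₂) = 375.3/(34.67×4.51) = 2.400 ft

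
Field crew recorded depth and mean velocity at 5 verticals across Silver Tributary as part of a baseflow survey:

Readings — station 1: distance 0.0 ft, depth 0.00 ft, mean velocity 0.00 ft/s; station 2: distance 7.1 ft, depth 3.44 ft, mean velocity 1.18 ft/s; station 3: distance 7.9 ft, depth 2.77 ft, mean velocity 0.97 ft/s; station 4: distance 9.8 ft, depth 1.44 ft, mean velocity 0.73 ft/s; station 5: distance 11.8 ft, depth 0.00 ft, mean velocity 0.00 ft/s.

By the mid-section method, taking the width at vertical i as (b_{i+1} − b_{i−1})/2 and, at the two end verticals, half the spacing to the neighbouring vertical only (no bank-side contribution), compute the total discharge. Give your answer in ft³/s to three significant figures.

21.7 ft³/s

w_2 = (7.9 − 0.0)/2 = 3.95 ft; q_2 = 1.18 × 3.44 × 3.95 = 16.03 ft³/s
w_3 = (9.8 − 7.1)/2 = 1.35 ft; q_3 = 0.97 × 2.77 × 1.35 = 3.627 ft³/s
w_4 = (11.8 − 7.9)/2 = 1.95 ft; q_4 = 0.73 × 1.44 × 1.95 = 2.050 ft³/s
Stations 1, 5 contribute zero (depth or velocity is 0).
Q = Σ qᵢ = 21.71 ft³/s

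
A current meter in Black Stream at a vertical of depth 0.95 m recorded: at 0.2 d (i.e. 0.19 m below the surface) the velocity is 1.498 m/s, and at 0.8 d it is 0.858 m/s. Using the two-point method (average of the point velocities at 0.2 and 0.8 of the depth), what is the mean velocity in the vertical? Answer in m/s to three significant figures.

v̄ = (1.498 + 0.858) / 2 = 1.178 m/s

1.18 m/s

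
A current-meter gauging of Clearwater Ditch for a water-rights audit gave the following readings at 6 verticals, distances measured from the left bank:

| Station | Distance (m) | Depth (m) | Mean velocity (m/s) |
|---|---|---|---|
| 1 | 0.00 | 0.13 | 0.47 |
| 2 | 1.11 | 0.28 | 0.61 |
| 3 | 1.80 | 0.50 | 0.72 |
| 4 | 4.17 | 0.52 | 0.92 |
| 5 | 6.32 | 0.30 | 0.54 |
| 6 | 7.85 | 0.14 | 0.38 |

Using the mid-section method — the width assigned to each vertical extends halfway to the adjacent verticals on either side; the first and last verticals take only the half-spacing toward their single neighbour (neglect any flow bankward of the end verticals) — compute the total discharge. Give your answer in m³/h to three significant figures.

7770 m³/h

w_1 = (1.11 − 0.00)/2 = 0.555 m; q_1 = 0.47 × 0.13 × 0.555 = 0.03391 m³/s
w_2 = (1.80 − 0.00)/2 = 0.9 m; q_2 = 0.61 × 0.28 × 0.9 = 0.1537 m³/s
w_3 = (4.17 − 1.11)/2 = 1.53 m; q_3 = 0.72 × 0.50 × 1.53 = 0.5508 m³/s
w_4 = (6.32 − 1.80)/2 = 2.26 m; q_4 = 0.92 × 0.52 × 2.26 = 1.081 m³/s
w_5 = (7.85 − 4.17)/2 = 1.84 m; q_5 = 0.54 × 0.30 × 1.84 = 0.2981 m³/s
w_6 = (7.85 − 6.32)/2 = 0.765 m; q_6 = 0.38 × 0.14 × 0.765 = 0.04070 m³/s
Q = Σ qᵢ = 2.158 m³/s
= 2.158 × 3600 = 7770 m³/h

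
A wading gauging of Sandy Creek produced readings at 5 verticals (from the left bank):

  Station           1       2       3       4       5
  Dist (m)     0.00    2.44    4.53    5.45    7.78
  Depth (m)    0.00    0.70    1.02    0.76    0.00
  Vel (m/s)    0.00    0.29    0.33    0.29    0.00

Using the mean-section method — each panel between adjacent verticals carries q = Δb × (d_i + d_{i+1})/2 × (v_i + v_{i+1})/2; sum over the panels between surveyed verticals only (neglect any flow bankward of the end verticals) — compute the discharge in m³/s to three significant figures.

1.06 m³/s

Panel 1-2: Δb = 2.44 m, d̄ = (0.00+0.70)/2 = 0.35, v̄ = (0.00+0.29)/2 = 0.145 → q = 2.44×0.35×0.145 = 0.1238 m³/s
Panel 2-3: Δb = 2.09 m, d̄ = (0.70+1.02)/2 = 0.86, v̄ = (0.29+0.33)/2 = 0.31 → q = 2.09×0.86×0.31 = 0.5572 m³/s
Panel 3-4: Δb = 0.92 m, d̄ = (1.02+0.76)/2 = 0.89, v̄ = (0.33+0.29)/2 = 0.31 → q = 0.92×0.89×0.31 = 0.2538 m³/s
Panel 4-5: Δb = 2.33 m, d̄ = (0.76+0.00)/2 = 0.38, v̄ = (0.29+0.00)/2 = 0.145 → q = 2.33×0.38×0.145 = 0.1284 m³/s
Q = Σ q = 1.063 m³/s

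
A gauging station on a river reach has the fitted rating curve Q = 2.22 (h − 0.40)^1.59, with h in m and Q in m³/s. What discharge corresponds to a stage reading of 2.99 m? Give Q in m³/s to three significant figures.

Q = 2.22 × (2.99 − 0.40)^1.59 = 2.22 × 2.59^1.59 = 10.08 m³/s

10.1 m³/s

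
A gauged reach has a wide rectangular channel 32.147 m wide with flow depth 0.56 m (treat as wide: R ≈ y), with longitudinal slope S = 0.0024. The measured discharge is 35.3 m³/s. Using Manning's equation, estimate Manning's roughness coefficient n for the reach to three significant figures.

0.0170

A = b·y = 32.147 × 0.56 = 18.00 m²
Wide channel: R ≈ y = 0.56 m
n = (1/Q)·A·R^(2/3)·S^(1/2) = (1/35.3) × 18.00 × 0.6794 × 0.04899 = 0.01697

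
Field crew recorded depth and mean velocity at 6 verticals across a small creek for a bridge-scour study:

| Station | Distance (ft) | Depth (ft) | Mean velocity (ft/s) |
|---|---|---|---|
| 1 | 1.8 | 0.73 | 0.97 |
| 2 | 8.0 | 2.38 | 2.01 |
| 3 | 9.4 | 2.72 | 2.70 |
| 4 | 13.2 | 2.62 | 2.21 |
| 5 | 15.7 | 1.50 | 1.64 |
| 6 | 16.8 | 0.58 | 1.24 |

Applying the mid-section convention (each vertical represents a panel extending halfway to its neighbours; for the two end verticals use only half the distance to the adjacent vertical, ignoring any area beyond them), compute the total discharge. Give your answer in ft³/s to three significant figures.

62.5 ft³/s

w_1 = (8.0 − 1.8)/2 = 3.1 ft; q_1 = 0.97 × 0.73 × 3.1 = 2.195 ft³/s
w_2 = (9.4 − 1.8)/2 = 3.8 ft; q_2 = 2.01 × 2.38 × 3.8 = 18.18 ft³/s
w_3 = (13.2 − 8.0)/2 = 2.6 ft; q_3 = 2.70 × 2.72 × 2.6 = 19.09 ft³/s
w_4 = (15.7 − 9.4)/2 = 3.15 ft; q_4 = 2.21 × 2.62 × 3.15 = 18.24 ft³/s
w_5 = (16.8 − 13.2)/2 = 1.8 ft; q_5 = 1.64 × 1.50 × 1.8 = 4.428 ft³/s
w_6 = (16.8 − 15.7)/2 = 0.55 ft; q_6 = 1.24 × 0.58 × 0.55 = 0.3956 ft³/s
Q = Σ qᵢ = 62.53 ft³/s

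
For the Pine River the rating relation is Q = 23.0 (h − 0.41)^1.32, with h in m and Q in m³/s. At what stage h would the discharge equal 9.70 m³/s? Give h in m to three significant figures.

0.930 m

h − h₀ = (Q/C)^(1/b) = (9.70/23.0)^(1/1.32) = 0.5199 m
h = 0.41 + 0.5199 = 0.9299 m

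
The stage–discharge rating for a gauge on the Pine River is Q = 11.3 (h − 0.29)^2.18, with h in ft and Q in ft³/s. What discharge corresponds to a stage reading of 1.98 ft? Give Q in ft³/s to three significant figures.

Q = 11.3 × (1.98 − 0.29)^2.18 = 11.3 × 1.69^2.18 = 35.47 ft³/s

35.5 ft³/s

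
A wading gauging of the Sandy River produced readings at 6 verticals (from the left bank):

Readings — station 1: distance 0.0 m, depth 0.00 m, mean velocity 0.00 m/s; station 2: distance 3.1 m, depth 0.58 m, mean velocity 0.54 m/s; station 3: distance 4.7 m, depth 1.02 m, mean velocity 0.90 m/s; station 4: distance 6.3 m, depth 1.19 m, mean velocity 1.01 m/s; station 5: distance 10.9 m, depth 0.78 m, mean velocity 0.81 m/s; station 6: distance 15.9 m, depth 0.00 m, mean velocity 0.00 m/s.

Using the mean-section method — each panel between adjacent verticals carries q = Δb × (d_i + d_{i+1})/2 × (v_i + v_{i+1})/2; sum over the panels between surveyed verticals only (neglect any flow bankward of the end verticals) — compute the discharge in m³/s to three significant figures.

7.77 m³/s

Panel 1-2: Δb = 3.1 m, d̄ = (0.00+0.58)/2 = 0.29, v̄ = (0.00+0.54)/2 = 0.27 → q = 3.1×0.29×0.27 = 0.2427 m³/s
Panel 2-3: Δb = 1.6 m, d̄ = (0.58+1.02)/2 = 0.8, v̄ = (0.54+0.90)/2 = 0.72 → q = 1.6×0.8×0.72 = 0.9216 m³/s
Panel 3-4: Δb = 1.6 m, d̄ = (1.02+1.19)/2 = 1.105, v̄ = (0.90+1.01)/2 = 0.955 → q = 1.6×1.105×0.955 = 1.688 m³/s
Panel 4-5: Δb = 4.6 m, d̄ = (1.19+0.78)/2 = 0.985, v̄ = (1.01+0.81)/2 = 0.91 → q = 4.6×0.985×0.91 = 4.123 m³/s
Panel 5-6: Δb = 5 m, d̄ = (0.78+0.00)/2 = 0.39, v̄ = (0.81+0.00)/2 = 0.405 → q = 5×0.39×0.405 = 0.7898 m³/s
Q = Σ q = 7.766 m³/s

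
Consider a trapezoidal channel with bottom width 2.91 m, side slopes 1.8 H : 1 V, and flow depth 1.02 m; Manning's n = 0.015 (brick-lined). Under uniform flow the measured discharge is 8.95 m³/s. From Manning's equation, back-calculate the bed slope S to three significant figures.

A = (b + z·y)·y = (2.91 + 1.8×1.02)×1.02 = 4.841 m²
P = b + 2y√(1+z²) = 2.91 + 2×1.02×√(1+1.8²) = 7.111 m
R = A/P = 4.841/7.111 = 0.6808 m
S = (Q·n / (1·A·R^(2/3)))² = (8.95×0.015 / (1×4.841×0.7739))² = 0.001284

0.00128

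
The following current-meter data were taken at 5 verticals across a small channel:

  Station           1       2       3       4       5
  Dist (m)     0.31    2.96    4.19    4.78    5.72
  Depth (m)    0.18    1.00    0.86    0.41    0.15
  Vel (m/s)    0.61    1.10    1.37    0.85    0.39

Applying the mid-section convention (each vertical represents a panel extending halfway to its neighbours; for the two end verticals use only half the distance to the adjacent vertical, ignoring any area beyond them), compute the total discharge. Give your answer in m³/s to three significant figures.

w_1 = (2.96 − 0.31)/2 = 1.325 m; q_1 = 0.61 × 0.18 × 1.325 = 0.1455 m³/s
w_2 = (4.19 − 0.31)/2 = 1.94 m; q_2 = 1.10 × 1.00 × 1.94 = 2.134 m³/s
w_3 = (4.78 − 2.96)/2 = 0.91 m; q_3 = 1.37 × 0.86 × 0.91 = 1.072 m³/s
w_4 = (5.72 − 4.19)/2 = 0.765 m; q_4 = 0.85 × 0.41 × 0.765 = 0.2666 m³/s
w_5 = (5.72 − 4.78)/2 = 0.47 m; q_5 = 0.39 × 0.15 × 0.47 = 0.02750 m³/s
Q = Σ qᵢ = 3.646 m³/s

3.65 m³/s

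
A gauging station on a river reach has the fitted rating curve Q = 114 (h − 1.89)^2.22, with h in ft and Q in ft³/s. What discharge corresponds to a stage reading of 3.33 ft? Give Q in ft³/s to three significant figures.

256 ft³/s

Q = 114 × (3.33 − 1.89)^2.22 = 114 × 1.44^2.22 = 256.1 ft³/s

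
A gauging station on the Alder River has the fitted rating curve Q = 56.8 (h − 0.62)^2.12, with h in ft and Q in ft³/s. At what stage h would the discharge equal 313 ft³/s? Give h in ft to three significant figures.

h − h₀ = (Q/C)^(1/b) = (313/56.8)^(1/2.12) = 2.237 ft
h = 0.62 + 2.237 = 2.857 ft

2.86 ft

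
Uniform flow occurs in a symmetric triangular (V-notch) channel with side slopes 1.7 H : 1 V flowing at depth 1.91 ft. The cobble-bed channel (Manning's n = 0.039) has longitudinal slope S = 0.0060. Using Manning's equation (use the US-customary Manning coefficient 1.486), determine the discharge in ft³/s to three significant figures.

16.1 ft³/s

A = z·y² = 1.7×1.91² = 6.202 ft²
P = 2y√(1+z²) = 2×1.91×√(1+1.7²) = 7.534 ft
R = A/P = 6.202/7.534 = 0.8231 ft
Q = (1.486/n)·A·R^(2/3)·S^(1/2) = (1.486/0.039) × 6.202 × 0.8231^(2/3) × 0.0060^(1/2) = 16.08 ft³/s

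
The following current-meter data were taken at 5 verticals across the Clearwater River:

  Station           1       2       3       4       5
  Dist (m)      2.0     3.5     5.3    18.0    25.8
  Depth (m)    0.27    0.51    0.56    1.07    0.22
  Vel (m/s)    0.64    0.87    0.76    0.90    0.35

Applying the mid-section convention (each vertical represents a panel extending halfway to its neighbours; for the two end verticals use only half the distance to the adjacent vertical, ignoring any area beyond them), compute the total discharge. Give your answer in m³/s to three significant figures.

w_1 = (3.5 − 2.0)/2 = 0.75 m; q_1 = 0.64 × 0.27 × 0.75 = 0.1296 m³/s
w_2 = (5.3 − 2.0)/2 = 1.65 m; q_2 = 0.87 × 0.51 × 1.65 = 0.7321 m³/s
w_3 = (18.0 − 3.5)/2 = 7.25 m; q_3 = 0.76 × 0.56 × 7.25 = 3.086 m³/s
w_4 = (25.8 − 5.3)/2 = 10.25 m; q_4 = 0.90 × 1.07 × 10.25 = 9.871 m³/s
w_5 = (25.8 − 18.0)/2 = 3.9 m; q_5 = 0.35 × 0.22 × 3.9 = 0.3003 m³/s
Q = Σ qᵢ = 14.12 m³/s

14.1 m³/s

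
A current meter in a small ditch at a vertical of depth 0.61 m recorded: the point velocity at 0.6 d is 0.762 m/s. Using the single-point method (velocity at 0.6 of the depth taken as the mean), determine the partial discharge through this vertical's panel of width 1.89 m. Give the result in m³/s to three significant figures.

0.879 m³/s

v̄ = v₀.₆ = 0.762 m/s
q = v̄ × d × w = 0.7620 × 0.61 × 1.89 = 0.8785 m³/s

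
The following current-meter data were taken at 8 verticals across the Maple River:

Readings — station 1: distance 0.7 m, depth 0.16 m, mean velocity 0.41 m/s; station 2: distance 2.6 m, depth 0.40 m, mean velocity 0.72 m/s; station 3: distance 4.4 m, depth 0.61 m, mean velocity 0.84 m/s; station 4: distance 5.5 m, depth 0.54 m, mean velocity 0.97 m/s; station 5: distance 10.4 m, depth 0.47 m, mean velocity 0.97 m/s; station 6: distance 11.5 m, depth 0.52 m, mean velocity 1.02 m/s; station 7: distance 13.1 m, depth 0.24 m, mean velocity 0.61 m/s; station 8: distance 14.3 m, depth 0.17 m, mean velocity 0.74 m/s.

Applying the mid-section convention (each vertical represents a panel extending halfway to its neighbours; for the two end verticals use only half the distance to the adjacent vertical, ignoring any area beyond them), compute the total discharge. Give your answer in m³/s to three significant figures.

5.27 m³/s

w_1 = (2.6 − 0.7)/2 = 0.95 m; q_1 = 0.41 × 0.16 × 0.95 = 0.06232 m³/s
w_2 = (4.4 − 0.7)/2 = 1.85 m; q_2 = 0.72 × 0.40 × 1.85 = 0.5328 m³/s
w_3 = (5.5 − 2.6)/2 = 1.45 m; q_3 = 0.84 × 0.61 × 1.45 = 0.7430 m³/s
w_4 = (10.4 − 4.4)/2 = 3 m; q_4 = 0.97 × 0.54 × 3 = 1.571 m³/s
w_5 = (11.5 − 5.5)/2 = 3 m; q_5 = 0.97 × 0.47 × 3 = 1.368 m³/s
w_6 = (13.1 − 10.4)/2 = 1.35 m; q_6 = 1.02 × 0.52 × 1.35 = 0.7160 m³/s
w_7 = (14.3 − 11.5)/2 = 1.4 m; q_7 = 0.61 × 0.24 × 1.4 = 0.2050 m³/s
w_8 = (14.3 − 13.1)/2 = 0.6 m; q_8 = 0.74 × 0.17 × 0.6 = 0.07548 m³/s
Q = Σ qᵢ = 5.274 m³/s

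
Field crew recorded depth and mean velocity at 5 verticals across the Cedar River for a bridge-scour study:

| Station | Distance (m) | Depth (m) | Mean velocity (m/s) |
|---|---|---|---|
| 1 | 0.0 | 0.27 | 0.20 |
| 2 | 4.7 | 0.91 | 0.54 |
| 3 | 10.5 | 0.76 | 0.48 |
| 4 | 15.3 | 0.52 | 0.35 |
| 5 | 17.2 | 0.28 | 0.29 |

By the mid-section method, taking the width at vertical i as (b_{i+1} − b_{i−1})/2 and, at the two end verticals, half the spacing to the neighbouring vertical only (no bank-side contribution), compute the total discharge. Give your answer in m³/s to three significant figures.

w_1 = (4.7 − 0.0)/2 = 2.35 m; q_1 = 0.20 × 0.27 × 2.35 = 0.1269 m³/s
w_2 = (10.5 − 0.0)/2 = 5.25 m; q_2 = 0.54 × 0.91 × 5.25 = 2.580 m³/s
w_3 = (15.3 − 4.7)/2 = 5.3 m; q_3 = 0.48 × 0.76 × 5.3 = 1.933 m³/s
w_4 = (17.2 − 10.5)/2 = 3.35 m; q_4 = 0.35 × 0.52 × 3.35 = 0.6097 m³/s
w_5 = (17.2 − 15.3)/2 = 0.95 m; q_5 = 0.29 × 0.28 × 0.95 = 0.07714 m³/s
Q = Σ qᵢ = 5.327 m³/s

5.33 m³/s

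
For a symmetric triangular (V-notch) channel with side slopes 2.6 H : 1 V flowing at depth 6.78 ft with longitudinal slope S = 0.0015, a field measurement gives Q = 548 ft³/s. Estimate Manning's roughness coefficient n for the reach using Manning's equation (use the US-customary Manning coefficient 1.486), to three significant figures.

0.0271

A = z·y² = 2.6×6.78² = 119.5 ft²
P = 2y√(1+z²) = 2×6.78×√(1+2.6²) = 37.77 ft
R = A/P = 119.5/37.77 = 3.164 ft
n = (1.486/Q)·A·R^(2/3)·S^(1/2) = (1.486/548) × 119.5 × 2.155 × 0.03873 = 0.02705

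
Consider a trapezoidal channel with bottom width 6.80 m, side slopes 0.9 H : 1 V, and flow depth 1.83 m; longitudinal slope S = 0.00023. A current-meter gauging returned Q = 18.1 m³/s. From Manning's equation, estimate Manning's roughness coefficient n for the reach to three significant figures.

0.0156

A = (b + z·y)·y = (6.80 + 0.9×1.83)×1.83 = 15.46 m²
P = b + 2y√(1+z²) = 6.80 + 2×1.83×√(1+0.9²) = 11.72 m
R = A/P = 15.46/11.72 = 1.318 m
n = (1/Q)·A·R^(2/3)·S^(1/2) = (1/18.1) × 15.46 × 1.202 × 0.01517 = 0.01557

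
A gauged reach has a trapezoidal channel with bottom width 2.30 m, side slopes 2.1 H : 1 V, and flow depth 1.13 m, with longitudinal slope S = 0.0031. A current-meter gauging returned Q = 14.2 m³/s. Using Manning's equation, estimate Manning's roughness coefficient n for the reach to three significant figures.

A = (b + z·y)·y = (2.30 + 2.1×1.13)×1.13 = 5.280 m²
P = b + 2y√(1+z²) = 2.30 + 2×1.13×√(1+2.1²) = 7.557 m
R = A/P = 5.280/7.557 = 0.6988 m
n = (1/Q)·A·R^(2/3)·S^(1/2) = (1/14.2) × 5.280 × 0.7875 × 0.05568 = 0.01630

0.0163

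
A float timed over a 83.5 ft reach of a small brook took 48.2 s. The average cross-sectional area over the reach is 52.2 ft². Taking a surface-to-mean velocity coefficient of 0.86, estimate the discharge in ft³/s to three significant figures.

77.8 ft³/s

v_surface = L / t̄ = 83.5 / 48.2 = 1.732 ft/s
v_mean = 0.86 × 1.732 = 1.490 ft/s
Q = A × v_mean = 52.2 × 1.490 = 77.77 ft³/s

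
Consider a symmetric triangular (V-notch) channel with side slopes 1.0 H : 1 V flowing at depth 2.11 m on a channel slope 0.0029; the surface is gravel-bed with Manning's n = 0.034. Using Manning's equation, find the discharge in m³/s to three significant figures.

A = z·y² = 1.0×2.11² = 4.452 m²
P = 2y√(1+z²) = 2×2.11×√(1+1.0²) = 5.968 m
R = A/P = 4.452/5.968 = 0.7460 m
Q = (1/n)·A·R^(2/3)·S^(1/2) = (1/0.034) × 4.452 × 0.7460^(2/3) × 0.0029^(1/2) = 5.800 m³/s

5.80 m³/s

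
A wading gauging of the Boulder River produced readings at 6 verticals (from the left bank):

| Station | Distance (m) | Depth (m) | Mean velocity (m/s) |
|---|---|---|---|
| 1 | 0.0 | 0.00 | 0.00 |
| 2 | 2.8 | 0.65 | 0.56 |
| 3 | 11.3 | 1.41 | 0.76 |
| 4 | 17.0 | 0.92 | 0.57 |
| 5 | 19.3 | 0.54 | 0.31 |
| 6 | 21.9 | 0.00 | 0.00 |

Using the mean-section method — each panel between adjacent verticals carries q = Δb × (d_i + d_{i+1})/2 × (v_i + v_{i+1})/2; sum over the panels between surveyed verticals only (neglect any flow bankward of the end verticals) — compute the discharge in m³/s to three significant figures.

11.3 m³/s

Panel 1-2: Δb = 2.8 m, d̄ = (0.00+0.65)/2 = 0.325, v̄ = (0.00+0.56)/2 = 0.28 → q = 2.8×0.325×0.28 = 0.2548 m³/s
Panel 2-3: Δb = 8.5 m, d̄ = (0.65+1.41)/2 = 1.03, v̄ = (0.56+0.76)/2 = 0.66 → q = 8.5×1.03×0.66 = 5.778 m³/s
Panel 3-4: Δb = 5.7 m, d̄ = (1.41+0.92)/2 = 1.165, v̄ = (0.76+0.57)/2 = 0.665 → q = 5.7×1.165×0.665 = 4.416 m³/s
Panel 4-5: Δb = 2.3 m, d̄ = (0.92+0.54)/2 = 0.73, v̄ = (0.57+0.31)/2 = 0.44 → q = 2.3×0.73×0.44 = 0.7388 m³/s
Panel 5-6: Δb = 2.6 m, d̄ = (0.54+0.00)/2 = 0.27, v̄ = (0.31+0.00)/2 = 0.155 → q = 2.6×0.27×0.155 = 0.1088 m³/s
Q = Σ q = 11.30 m³/s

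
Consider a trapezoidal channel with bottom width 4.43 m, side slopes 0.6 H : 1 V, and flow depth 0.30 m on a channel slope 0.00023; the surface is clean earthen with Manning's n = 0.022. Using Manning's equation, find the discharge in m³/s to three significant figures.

0.398 m³/s

A = (b + z·y)·y = (4.43 + 0.6×0.30)×0.30 = 1.383 m²
P = b + 2y√(1+z²) = 4.43 + 2×0.30×√(1+0.6²) = 5.130 m
R = A/P = 1.383/5.130 = 0.2696 m
Q = (1/n)·A·R^(2/3)·S^(1/2) = (1/0.022) × 1.383 × 0.2696^(2/3) × 0.00023^(1/2) = 0.3979 m³/s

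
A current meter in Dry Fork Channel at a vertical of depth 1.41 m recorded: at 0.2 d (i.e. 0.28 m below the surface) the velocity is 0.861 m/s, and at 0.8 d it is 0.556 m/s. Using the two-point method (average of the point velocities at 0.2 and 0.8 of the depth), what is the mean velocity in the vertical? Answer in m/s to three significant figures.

v̄ = (0.861 + 0.556) / 2 = 0.7085 m/s

0.709 m/s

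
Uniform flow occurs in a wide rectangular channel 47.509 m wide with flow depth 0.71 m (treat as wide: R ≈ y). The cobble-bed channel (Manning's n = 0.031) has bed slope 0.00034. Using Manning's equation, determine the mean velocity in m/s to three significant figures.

0.473 m/s

A = b·y = 47.509 × 0.71 = 33.73 m²
Wide channel: R ≈ y = 0.71 m
Q = (1/n)·A·R^(2/3)·S^(1/2) = (1/0.031) × 33.73 × 0.7100^(2/3) × 0.00034^(1/2) = 15.97 m³/s
V = Q/A = 15.97/33.73 = 0.4734 m/s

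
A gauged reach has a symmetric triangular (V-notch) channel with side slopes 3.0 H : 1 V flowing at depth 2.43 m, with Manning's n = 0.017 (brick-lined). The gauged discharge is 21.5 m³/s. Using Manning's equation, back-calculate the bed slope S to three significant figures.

A = z·y² = 3.0×2.43² = 17.71 m²
P = 2y√(1+z²) = 2×2.43×√(1+3.0²) = 15.37 m
R = A/P = 17.71/15.37 = 1.153 m
S = (Q·n / (1·A·R^(2/3)))² = (21.5×0.017 / (1×17.71×1.099))² = 0.0003522

0.000352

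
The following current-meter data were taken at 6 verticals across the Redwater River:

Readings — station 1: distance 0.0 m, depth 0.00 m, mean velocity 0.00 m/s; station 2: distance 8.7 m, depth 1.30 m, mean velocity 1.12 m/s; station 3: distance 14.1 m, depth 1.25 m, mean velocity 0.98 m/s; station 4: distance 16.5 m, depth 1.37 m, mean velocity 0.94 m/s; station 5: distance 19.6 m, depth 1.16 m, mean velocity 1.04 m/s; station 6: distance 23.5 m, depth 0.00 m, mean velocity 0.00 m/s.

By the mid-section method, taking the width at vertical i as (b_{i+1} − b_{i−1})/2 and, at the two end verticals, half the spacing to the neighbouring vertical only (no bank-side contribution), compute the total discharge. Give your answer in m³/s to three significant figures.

22.8 m³/s

w_2 = (14.1 − 0.0)/2 = 7.05 m; q_2 = 1.12 × 1.30 × 7.05 = 10.26 m³/s
w_3 = (16.5 − 8.7)/2 = 3.9 m; q_3 = 0.98 × 1.25 × 3.9 = 4.778 m³/s
w_4 = (19.6 − 14.1)/2 = 2.75 m; q_4 = 0.94 × 1.37 × 2.75 = 3.541 m³/s
w_5 = (23.5 − 16.5)/2 = 3.5 m; q_5 = 1.04 × 1.16 × 3.5 = 4.222 m³/s
Stations 1, 6 contribute zero (depth or velocity is 0).
Q = Σ qᵢ = 22.81 m³/s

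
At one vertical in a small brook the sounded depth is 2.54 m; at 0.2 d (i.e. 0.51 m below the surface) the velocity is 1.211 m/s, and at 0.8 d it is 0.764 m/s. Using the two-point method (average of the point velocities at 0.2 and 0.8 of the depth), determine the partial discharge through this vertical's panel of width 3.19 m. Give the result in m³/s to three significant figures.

8.00 m³/s

v̄ = (1.211 + 0.764) / 2 = 0.9875 m/s
q = v̄ × d × w = 0.9875 × 2.54 × 3.19 = 8.001 m³/s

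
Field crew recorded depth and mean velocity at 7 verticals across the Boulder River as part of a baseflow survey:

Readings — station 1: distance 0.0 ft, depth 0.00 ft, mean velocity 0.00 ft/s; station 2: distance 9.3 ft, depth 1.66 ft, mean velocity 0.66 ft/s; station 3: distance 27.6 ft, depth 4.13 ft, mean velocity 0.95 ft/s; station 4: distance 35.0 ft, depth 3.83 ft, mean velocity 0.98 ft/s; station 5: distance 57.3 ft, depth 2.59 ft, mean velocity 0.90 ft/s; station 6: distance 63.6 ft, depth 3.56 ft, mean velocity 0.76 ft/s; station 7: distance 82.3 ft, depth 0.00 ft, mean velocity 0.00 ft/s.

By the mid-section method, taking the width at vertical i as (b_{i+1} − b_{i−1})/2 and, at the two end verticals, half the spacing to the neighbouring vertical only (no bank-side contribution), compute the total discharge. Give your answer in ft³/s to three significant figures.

w_2 = (27.6 − 0.0)/2 = 13.8 ft; q_2 = 0.66 × 1.66 × 13.8 = 15.12 ft³/s
w_3 = (35.0 − 9.3)/2 = 12.85 ft; q_3 = 0.95 × 4.13 × 12.85 = 50.42 ft³/s
w_4 = (57.3 − 27.6)/2 = 14.85 ft; q_4 = 0.98 × 3.83 × 14.85 = 55.74 ft³/s
w_5 = (63.6 − 35.0)/2 = 14.3 ft; q_5 = 0.90 × 2.59 × 14.3 = 33.33 ft³/s
w_6 = (82.3 − 57.3)/2 = 12.5 ft; q_6 = 0.76 × 3.56 × 12.5 = 33.82 ft³/s
Stations 1, 7 contribute zero (depth or velocity is 0).
Q = Σ qᵢ = 188.4 ft³/s

188 ft³/s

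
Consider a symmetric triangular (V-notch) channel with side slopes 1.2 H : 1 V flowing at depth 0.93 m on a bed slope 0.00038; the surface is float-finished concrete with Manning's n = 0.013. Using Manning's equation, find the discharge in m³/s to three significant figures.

A = z·y² = 1.2×0.93² = 1.038 m²
P = 2y√(1+z²) = 2×0.93×√(1+1.2²) = 2.905 m
R = A/P = 1.038/2.905 = 0.3572 m
Q = (1/n)·A·R^(2/3)·S^(1/2) = (1/0.013) × 1.038 × 0.3572^(2/3) × 0.00038^(1/2) = 0.7835 m³/s

0.784 m³/s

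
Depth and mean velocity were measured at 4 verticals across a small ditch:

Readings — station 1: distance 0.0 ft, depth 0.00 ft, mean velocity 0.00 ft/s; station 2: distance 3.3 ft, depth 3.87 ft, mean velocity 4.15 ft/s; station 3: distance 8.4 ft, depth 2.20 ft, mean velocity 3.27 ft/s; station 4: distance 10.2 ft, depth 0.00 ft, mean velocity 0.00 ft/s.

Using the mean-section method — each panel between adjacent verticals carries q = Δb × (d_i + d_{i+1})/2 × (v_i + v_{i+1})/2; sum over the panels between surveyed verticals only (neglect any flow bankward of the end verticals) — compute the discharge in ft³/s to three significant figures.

Panel 1-2: Δb = 3.3 ft, d̄ = (0.00+3.87)/2 = 1.935, v̄ = (0.00+4.15)/2 = 2.075 → q = 3.3×1.935×2.075 = 13.25 ft³/s
Panel 2-3: Δb = 5.1 ft, d̄ = (3.87+2.20)/2 = 3.035, v̄ = (4.15+3.27)/2 = 3.71 → q = 5.1×3.035×3.71 = 57.43 ft³/s
Panel 3-4: Δb = 1.8 ft, d̄ = (2.20+0.00)/2 = 1.1, v̄ = (3.27+0.00)/2 = 1.635 → q = 1.8×1.1×1.635 = 3.237 ft³/s
Q = Σ q = 73.91 ft³/s

73.9 ft³/s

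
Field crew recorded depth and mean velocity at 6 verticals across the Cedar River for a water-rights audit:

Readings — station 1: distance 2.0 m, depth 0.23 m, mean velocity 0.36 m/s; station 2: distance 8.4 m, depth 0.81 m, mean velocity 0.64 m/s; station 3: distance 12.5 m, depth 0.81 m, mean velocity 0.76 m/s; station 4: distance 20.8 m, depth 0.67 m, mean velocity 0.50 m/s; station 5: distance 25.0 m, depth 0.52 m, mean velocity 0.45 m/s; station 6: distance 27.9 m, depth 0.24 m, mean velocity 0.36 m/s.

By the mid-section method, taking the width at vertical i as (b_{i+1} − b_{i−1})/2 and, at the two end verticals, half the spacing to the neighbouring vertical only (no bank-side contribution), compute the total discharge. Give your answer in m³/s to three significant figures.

w_1 = (8.4 − 2.0)/2 = 3.2 m; q_1 = 0.36 × 0.23 × 3.2 = 0.2650 m³/s
w_2 = (12.5 − 2.0)/2 = 5.25 m; q_2 = 0.64 × 0.81 × 5.25 = 2.722 m³/s
w_3 = (20.8 − 8.4)/2 = 6.2 m; q_3 = 0.76 × 0.81 × 6.2 = 3.817 m³/s
w_4 = (25.0 − 12.5)/2 = 6.25 m; q_4 = 0.50 × 0.67 × 6.25 = 2.094 m³/s
w_5 = (27.9 − 20.8)/2 = 3.55 m; q_5 = 0.45 × 0.52 × 3.55 = 0.8307 m³/s
w_6 = (27.9 − 25.0)/2 = 1.45 m; q_6 = 0.36 × 0.24 × 1.45 = 0.1253 m³/s
Q = Σ qᵢ = 9.853 m³/s

9.85 m³/s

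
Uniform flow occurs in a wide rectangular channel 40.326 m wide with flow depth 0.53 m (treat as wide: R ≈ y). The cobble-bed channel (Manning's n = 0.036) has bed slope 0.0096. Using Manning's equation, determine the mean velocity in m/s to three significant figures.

A = b·y = 40.326 × 0.53 = 21.37 m²
Wide channel: R ≈ y = 0.53 m
Q = (1/n)·A·R^(2/3)·S^(1/2) = (1/0.036) × 21.37 × 0.5300^(2/3) × 0.0096^(1/2) = 38.10 m³/s
V = Q/A = 38.10/21.37 = 1.782 m/s

1.78 m/s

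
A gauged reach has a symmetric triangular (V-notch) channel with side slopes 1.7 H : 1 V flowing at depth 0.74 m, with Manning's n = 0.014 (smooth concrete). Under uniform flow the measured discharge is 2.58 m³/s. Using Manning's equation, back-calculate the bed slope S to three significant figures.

A = z·y² = 1.7×0.74² = 0.9309 m²
P = 2y√(1+z²) = 2×0.74×√(1+1.7²) = 2.919 m
R = A/P = 0.9309/2.919 = 0.3189 m
S = (Q·n / (1·A·R^(2/3)))² = (2.58×0.014 / (1×0.9309×0.4668))² = 0.006909

0.00691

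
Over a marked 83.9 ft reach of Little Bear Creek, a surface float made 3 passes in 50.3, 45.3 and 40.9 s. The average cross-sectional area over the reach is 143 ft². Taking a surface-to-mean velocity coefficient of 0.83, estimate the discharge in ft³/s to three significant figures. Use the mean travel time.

219 ft³/s

t̄ = (50.3 + 45.3 + 40.9) / 3 = 45.5 s
v_surface = L / t̄ = 83.9 / 45.5 = 1.844 ft/s
v_mean = 0.83 × 1.844 = 1.530 ft/s
Q = A × v_mean = 143 × 1.530 = 218.9 ft³/s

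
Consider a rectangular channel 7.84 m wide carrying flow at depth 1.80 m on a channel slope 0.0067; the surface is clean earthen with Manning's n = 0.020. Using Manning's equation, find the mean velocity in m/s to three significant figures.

4.71 m/s

A = b·y = 7.84 × 1.80 = 14.11 m²
P = b + 2y = 7.84 + 2×1.80 = 11.44 m
R = A/P = 14.11/11.44 = 1.234 m
Q = (1/n)·A·R^(2/3)·S^(1/2) = (1/0.020) × 14.11 × 1.234^(2/3) × 0.0067^(1/2) = 66.43 m³/s
V = Q/A = 66.43/14.11 = 4.707 m/s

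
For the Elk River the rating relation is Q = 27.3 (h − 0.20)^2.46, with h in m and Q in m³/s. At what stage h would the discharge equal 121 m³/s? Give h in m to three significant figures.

2.03 m

h − h₀ = (Q/C)^(1/b) = (121/27.3)^(1/2.46) = 1.832 m
h = 0.20 + 1.832 = 2.032 m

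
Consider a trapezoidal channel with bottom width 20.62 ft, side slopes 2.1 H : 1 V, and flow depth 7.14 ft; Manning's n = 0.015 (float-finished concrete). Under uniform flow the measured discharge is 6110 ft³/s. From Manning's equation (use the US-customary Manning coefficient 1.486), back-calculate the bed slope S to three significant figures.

0.00742

A = (b + z·y)·y = (20.62 + 2.1×7.14)×7.14 = 254.3 ft²
P = b + 2y√(1+z²) = 20.62 + 2×7.14×√(1+2.1²) = 53.83 ft
R = A/P = 254.3/53.83 = 4.723 ft
S = (Q·n / (1.486·A·R^(2/3)))² = (6110×0.015 / (1.486×254.3×2.815))² = 0.007423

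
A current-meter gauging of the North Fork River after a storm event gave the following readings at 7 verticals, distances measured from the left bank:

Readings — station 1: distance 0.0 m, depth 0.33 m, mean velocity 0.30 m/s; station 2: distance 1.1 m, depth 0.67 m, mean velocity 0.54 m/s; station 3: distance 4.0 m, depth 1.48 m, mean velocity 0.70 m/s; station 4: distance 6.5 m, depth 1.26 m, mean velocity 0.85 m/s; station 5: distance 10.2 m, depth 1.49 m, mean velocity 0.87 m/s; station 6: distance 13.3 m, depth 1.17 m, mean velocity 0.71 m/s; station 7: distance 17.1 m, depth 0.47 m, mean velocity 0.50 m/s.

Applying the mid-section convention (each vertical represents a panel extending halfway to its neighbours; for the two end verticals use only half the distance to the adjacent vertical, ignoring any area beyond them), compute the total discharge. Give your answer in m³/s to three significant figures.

w_1 = (1.1 − 0.0)/2 = 0.55 m; q_1 = 0.30 × 0.33 × 0.55 = 0.05445 m³/s
w_2 = (4.0 − 0.0)/2 = 2 m; q_2 = 0.54 × 0.67 × 2 = 0.7236 m³/s
w_3 = (6.5 − 1.1)/2 = 2.7 m; q_3 = 0.70 × 1.48 × 2.7 = 2.797 m³/s
w_4 = (10.2 − 4.0)/2 = 3.1 m; q_4 = 0.85 × 1.26 × 3.1 = 3.320 m³/s
w_5 = (13.3 − 6.5)/2 = 3.4 m; q_5 = 0.87 × 1.49 × 3.4 = 4.407 m³/s
w_6 = (17.1 − 10.2)/2 = 3.45 m; q_6 = 0.71 × 1.17 × 3.45 = 2.866 m³/s
w_7 = (17.1 − 13.3)/2 = 1.9 m; q_7 = 0.50 × 0.47 × 1.9 = 0.4465 m³/s
Q = Σ qᵢ = 14.62 m³/s

14.6 m³/s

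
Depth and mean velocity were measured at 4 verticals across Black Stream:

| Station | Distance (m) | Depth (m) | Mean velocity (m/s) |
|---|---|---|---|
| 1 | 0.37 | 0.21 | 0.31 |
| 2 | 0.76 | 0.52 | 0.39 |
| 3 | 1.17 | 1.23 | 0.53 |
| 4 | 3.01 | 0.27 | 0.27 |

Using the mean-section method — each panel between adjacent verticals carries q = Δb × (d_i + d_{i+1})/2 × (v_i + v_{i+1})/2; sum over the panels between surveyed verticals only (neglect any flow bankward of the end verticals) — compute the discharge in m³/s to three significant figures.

Panel 1-2: Δb = 0.39 m, d̄ = (0.21+0.52)/2 = 0.365, v̄ = (0.31+0.39)/2 = 0.35 → q = 0.39×0.365×0.35 = 0.04982 m³/s
Panel 2-3: Δb = 0.41 m, d̄ = (0.52+1.23)/2 = 0.875, v̄ = (0.39+0.53)/2 = 0.46 → q = 0.41×0.875×0.46 = 0.1650 m³/s
Panel 3-4: Δb = 1.84 m, d̄ = (1.23+0.27)/2 = 0.75, v̄ = (0.53+0.27)/2 = 0.4 → q = 1.84×0.75×0.4 = 0.5520 m³/s
Q = Σ q = 0.7668 m³/s

0.767 m³/s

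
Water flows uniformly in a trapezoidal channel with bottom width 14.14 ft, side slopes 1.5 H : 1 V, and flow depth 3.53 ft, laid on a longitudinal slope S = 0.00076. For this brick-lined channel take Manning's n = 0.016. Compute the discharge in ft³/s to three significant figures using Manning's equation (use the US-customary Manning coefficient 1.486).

A = (b + z·y)·y = (14.14 + 1.5×3.53)×3.53 = 68.61 ft²
P = b + 2y√(1+z²) = 14.14 + 2×3.53×√(1+1.5²) = 26.87 ft
R = A/P = 68.61/26.87 = 2.553 ft
Q = (1.486/n)·A·R^(2/3)·S^(1/2) = (1.486/0.016) × 68.61 × 2.553^(2/3) × 0.00076^(1/2) = 328.2 ft³/s

328 ft³/s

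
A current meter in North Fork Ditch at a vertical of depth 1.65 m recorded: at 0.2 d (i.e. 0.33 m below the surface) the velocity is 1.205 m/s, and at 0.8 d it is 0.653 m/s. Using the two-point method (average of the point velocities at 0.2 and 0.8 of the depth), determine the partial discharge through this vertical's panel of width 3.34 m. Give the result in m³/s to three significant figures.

5.12 m³/s

v̄ = (1.205 + 0.653) / 2 = 0.9290 m/s
q = v̄ × d × w = 0.9290 × 1.65 × 3.34 = 5.120 m³/s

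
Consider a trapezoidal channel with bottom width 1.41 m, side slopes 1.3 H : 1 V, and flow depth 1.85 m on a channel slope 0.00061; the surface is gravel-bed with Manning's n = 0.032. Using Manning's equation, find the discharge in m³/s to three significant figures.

A = (b + z·y)·y = (1.41 + 1.3×1.85)×1.85 = 7.058 m²
P = b + 2y√(1+z²) = 1.41 + 2×1.85×√(1+1.3²) = 7.478 m
R = A/P = 7.058/7.478 = 0.9437 m
Q = (1/n)·A·R^(2/3)·S^(1/2) = (1/0.032) × 7.058 × 0.9437^(2/3) × 0.00061^(1/2) = 5.241 m³/s

5.24 m³/s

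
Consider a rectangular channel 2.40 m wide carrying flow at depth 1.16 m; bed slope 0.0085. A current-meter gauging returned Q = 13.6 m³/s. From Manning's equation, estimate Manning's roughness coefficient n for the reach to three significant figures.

A = b·y = 2.40 × 1.16 = 2.784 m²
P = b + 2y = 2.40 + 2×1.16 = 4.720 m
R = A/P = 2.784/4.720 = 0.5898 m
n = (1/Q)·A·R^(2/3)·S^(1/2) = (1/13.6) × 2.784 × 0.7033 × 0.09220 = 0.01327

0.0133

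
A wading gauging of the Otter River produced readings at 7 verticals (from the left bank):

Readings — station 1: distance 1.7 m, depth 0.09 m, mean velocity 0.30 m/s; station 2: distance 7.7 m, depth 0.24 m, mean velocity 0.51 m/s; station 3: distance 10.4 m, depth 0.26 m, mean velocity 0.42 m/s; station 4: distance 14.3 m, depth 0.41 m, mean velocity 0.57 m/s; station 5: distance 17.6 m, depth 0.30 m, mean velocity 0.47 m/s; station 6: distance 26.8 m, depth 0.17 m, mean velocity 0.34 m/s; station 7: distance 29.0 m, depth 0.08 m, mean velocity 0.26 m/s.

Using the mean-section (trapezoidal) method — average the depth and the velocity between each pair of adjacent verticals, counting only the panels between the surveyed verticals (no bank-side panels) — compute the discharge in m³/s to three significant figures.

Panel 1-2: Δb = 6 m, d̄ = (0.09+0.24)/2 = 0.165, v̄ = (0.30+0.51)/2 = 0.405 → q = 6×0.165×0.405 = 0.4010 m³/s
Panel 2-3: Δb = 2.7 m, d̄ = (0.24+0.26)/2 = 0.25, v̄ = (0.51+0.42)/2 = 0.465 → q = 2.7×0.25×0.465 = 0.3139 m³/s
Panel 3-4: Δb = 3.9 m, d̄ = (0.26+0.41)/2 = 0.335, v̄ = (0.42+0.57)/2 = 0.495 → q = 3.9×0.335×0.495 = 0.6467 m³/s
Panel 4-5: Δb = 3.3 m, d̄ = (0.41+0.30)/2 = 0.355, v̄ = (0.57+0.47)/2 = 0.52 → q = 3.3×0.355×0.52 = 0.6092 m³/s
Panel 5-6: Δb = 9.2 m, d̄ = (0.30+0.17)/2 = 0.235, v̄ = (0.47+0.34)/2 = 0.405 → q = 9.2×0.235×0.405 = 0.8756 m³/s
Panel 6-7: Δb = 2.2 m, d̄ = (0.17+0.08)/2 = 0.125, v̄ = (0.34+0.26)/2 = 0.3 → q = 2.2×0.125×0.3 = 0.08250 m³/s
Q = Σ q = 2.929 m³/s

2.93 m³/s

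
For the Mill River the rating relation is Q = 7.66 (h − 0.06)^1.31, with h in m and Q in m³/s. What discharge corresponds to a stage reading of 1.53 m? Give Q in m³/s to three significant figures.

Q = 7.66 × (1.53 − 0.06)^1.31 = 7.66 × 1.47^1.31 = 12.69 m³/s

12.7 m³/s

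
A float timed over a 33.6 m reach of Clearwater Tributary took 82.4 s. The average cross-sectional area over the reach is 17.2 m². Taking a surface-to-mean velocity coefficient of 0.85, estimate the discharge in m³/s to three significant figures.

v_surface = L / t̄ = 33.6 / 82.4 = 0.4078 m/s
v_mean = 0.85 × 0.4078 = 0.3466 m/s
Q = A × v_mean = 17.2 × 0.3466 = 5.962 m³/s

5.96 m³/s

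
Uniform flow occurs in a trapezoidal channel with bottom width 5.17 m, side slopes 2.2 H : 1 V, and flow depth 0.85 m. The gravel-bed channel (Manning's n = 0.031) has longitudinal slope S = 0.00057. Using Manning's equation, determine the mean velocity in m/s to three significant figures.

A = (b + z·y)·y = (5.17 + 2.2×0.85)×0.85 = 5.984 m²
P = b + 2y√(1+z²) = 5.17 + 2×0.85×√(1+2.2²) = 9.278 m
R = A/P = 5.984/9.278 = 0.6450 m
Q = (1/n)·A·R^(2/3)·S^(1/2) = (1/0.031) × 5.984 × 0.6450^(2/3) × 0.00057^(1/2) = 3.440 m³/s
V = Q/A = 3.440/5.984 = 0.5749 m/s

0.575 m/s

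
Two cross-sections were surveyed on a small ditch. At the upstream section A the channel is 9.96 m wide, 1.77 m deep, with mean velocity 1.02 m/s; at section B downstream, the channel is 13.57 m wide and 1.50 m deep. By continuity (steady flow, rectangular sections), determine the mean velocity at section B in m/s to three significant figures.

0.883 m/s

Q = A₁V₁ = (9.96×1.77) × 1.02 = 17.98 m³/s
A₂ = 13.57 × 1.50 = 20.36 m²
V₂ = Q/A₂ = 17.98/20.36 = 0.8834 m/s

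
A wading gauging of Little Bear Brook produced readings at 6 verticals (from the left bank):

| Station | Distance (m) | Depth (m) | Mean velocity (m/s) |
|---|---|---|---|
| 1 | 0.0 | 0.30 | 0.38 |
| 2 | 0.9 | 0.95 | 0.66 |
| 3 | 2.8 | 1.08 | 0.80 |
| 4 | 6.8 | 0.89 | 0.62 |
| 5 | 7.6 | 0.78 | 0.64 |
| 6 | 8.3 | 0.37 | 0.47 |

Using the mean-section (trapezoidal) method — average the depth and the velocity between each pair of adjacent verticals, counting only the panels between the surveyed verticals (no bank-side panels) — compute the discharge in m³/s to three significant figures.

Panel 1-2: Δb = 0.9 m, d̄ = (0.30+0.95)/2 = 0.625, v̄ = (0.38+0.66)/2 = 0.52 → q = 0.9×0.625×0.52 = 0.2925 m³/s
Panel 2-3: Δb = 1.9 m, d̄ = (0.95+1.08)/2 = 1.015, v̄ = (0.66+0.80)/2 = 0.73 → q = 1.9×1.015×0.73 = 1.408 m³/s
Panel 3-4: Δb = 4 m, d̄ = (1.08+0.89)/2 = 0.985, v̄ = (0.80+0.62)/2 = 0.71 → q = 4×0.985×0.71 = 2.797 m³/s
Panel 4-5: Δb = 0.8 m, d̄ = (0.89+0.78)/2 = 0.835, v̄ = (0.62+0.64)/2 = 0.63 → q = 0.8×0.835×0.63 = 0.4208 m³/s
Panel 5-6: Δb = 0.7 m, d̄ = (0.78+0.37)/2 = 0.575, v̄ = (0.64+0.47)/2 = 0.555 → q = 0.7×0.575×0.555 = 0.2234 m³/s
Q = Σ q = 5.142 m³/s

5.14 m³/s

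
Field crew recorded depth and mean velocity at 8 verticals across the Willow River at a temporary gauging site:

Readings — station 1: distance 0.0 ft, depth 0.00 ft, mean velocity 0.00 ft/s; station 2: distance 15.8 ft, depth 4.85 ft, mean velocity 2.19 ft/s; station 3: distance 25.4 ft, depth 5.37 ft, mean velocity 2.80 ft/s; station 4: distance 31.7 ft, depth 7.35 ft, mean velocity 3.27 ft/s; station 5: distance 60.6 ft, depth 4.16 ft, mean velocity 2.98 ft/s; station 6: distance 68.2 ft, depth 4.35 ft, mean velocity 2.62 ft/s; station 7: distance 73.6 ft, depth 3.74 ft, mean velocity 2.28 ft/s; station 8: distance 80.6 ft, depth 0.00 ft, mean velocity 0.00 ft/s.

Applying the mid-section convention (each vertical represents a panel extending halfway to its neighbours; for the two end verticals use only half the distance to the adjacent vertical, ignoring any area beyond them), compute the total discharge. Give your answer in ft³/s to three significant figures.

1030 ft³/s

w_2 = (25.4 − 0.0)/2 = 12.7 ft; q_2 = 2.19 × 4.85 × 12.7 = 134.9 ft³/s
w_3 = (31.7 − 15.8)/2 = 7.95 ft; q_3 = 2.80 × 5.37 × 7.95 = 119.5 ft³/s
w_4 = (60.6 − 25.4)/2 = 17.6 ft; q_4 = 3.27 × 7.35 × 17.6 = 423.0 ft³/s
w_5 = (68.2 − 31.7)/2 = 18.25 ft; q_5 = 2.98 × 4.16 × 18.25 = 226.2 ft³/s
w_6 = (73.6 − 60.6)/2 = 6.5 ft; q_6 = 2.62 × 4.35 × 6.5 = 74.08 ft³/s
w_7 = (80.6 − 68.2)/2 = 6.2 ft; q_7 = 2.28 × 3.74 × 6.2 = 52.87 ft³/s
Stations 1, 8 contribute zero (depth or velocity is 0).
Q = Σ qᵢ = 1031 ft³/s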